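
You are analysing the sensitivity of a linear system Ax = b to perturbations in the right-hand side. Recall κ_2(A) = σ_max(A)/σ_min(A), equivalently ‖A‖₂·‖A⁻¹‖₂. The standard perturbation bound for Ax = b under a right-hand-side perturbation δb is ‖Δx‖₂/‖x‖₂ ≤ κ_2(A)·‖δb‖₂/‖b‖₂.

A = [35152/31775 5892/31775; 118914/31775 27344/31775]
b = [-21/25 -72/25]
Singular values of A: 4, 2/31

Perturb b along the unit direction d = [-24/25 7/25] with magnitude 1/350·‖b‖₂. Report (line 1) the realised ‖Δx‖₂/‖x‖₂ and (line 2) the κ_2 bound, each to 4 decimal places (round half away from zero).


0.1771
0.1771

from the listed singular values, σ₁ = 4, σ_n = 2/31
κ_2(A) = 4 / (2/31) = 62.0000
bound on ‖Δx‖/‖x‖: κ·ε = 62.0000·1/350 = 0.1771
solve Ax = b  →  x = [-0.7317 -0.1646]
2-norm of b is 3.0000; of x, 0.7500
re-solving with b+δb shifts x by Δx of norm 0.1329
dividing the unrounded norms, ‖Δx‖/‖x‖ = 0.1771
so the bound is sharp here: realised error equals the bound


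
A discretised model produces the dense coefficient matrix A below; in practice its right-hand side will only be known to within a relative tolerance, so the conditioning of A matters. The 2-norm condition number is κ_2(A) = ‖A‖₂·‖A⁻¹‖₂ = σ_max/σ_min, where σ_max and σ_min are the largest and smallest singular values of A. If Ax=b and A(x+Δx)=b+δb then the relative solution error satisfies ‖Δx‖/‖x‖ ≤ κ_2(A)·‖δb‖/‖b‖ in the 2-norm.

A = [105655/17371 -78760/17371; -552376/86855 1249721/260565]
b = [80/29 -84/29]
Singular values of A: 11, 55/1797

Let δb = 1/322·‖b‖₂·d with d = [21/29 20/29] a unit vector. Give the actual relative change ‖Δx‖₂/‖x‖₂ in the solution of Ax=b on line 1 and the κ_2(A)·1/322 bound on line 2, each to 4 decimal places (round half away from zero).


1.1161
1.1161

largest singular value 11, smallest 55/1797
κ = σ_max/σ_min = 11/(55/1797) = 359.4000
perturbation bound = 359.4000·1/322 = 1.1161
solve Ax = b  →  x = [0.2909 -0.2182]
‖b‖ = 4.0000, ‖x‖ = 0.3636
Δx = A⁻¹·δb where δb = 1/322·4.0000·d; ‖Δx‖ = 0.4059
realised ‖Δx‖/‖x‖ = 1.1161
so the bound is sharp here: realised error equals the bound


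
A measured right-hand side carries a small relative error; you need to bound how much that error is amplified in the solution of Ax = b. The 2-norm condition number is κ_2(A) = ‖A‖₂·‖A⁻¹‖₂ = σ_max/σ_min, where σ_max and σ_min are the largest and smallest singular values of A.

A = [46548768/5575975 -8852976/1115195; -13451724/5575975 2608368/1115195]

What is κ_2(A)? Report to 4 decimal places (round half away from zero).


form AᵀA = [3756378689424/49746395521 -3577457378880/49746395521; -3577457378880/49746395521 3407150707200/49746395521] with trace 8517870864/59151481 and determinant 8294400/59151481
λ_max, λ_min = (8517870864/59151481 ± √72552161551604080896/3498897704493361)/2 = 144, 57600/59151481
κ = σ_max/σ_min = 12/(240/7691) = 384.5500

384.5500


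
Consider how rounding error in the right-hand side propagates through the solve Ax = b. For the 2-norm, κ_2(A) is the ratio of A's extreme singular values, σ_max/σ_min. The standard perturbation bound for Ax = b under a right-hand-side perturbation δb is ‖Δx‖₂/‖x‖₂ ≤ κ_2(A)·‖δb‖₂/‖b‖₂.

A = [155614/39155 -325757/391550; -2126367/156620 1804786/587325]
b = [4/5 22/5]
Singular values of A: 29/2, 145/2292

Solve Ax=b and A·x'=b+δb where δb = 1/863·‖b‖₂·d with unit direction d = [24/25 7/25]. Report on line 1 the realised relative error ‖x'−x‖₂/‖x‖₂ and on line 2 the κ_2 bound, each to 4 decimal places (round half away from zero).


0.0026
0.2656

largest singular value 29/2, smallest 145/2292
κ_2(A) = (29/2) / (145/2292) = 229.2000
κ_2(A)·‖δb‖/‖b‖ = 0.2656
solve Ax = b  →  x = [6.6705 30.9033]
2-norm of b is 4.4721; of x, 31.6150
with δb = [0.0050 0.0015], A·Δx = δb → ‖Δx‖ = 0.0819
dividing the unrounded norms, ‖Δx‖/‖x‖ = 0.0026
realised/bound (from unrounded values) ≈ 0.0098


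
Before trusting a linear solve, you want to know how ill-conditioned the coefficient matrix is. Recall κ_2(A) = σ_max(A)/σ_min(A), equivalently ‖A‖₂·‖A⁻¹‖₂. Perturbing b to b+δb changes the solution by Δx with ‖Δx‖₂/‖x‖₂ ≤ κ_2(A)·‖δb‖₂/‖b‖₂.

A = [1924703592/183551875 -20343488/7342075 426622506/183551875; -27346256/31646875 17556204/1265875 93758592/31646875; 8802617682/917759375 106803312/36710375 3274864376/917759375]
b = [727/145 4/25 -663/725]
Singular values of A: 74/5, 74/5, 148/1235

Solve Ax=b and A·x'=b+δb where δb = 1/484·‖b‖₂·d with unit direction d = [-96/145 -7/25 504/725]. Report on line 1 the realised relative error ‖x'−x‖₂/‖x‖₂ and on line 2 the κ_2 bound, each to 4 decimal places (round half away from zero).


from the listed singular values, σ₁ = 74/5, σ_n = 148/1235
κ_2(A) = (74/5) / (148/1235) = 123.5000
bound on ‖Δx‖/‖x‖: κ·ε = 123.5000·1/484 = 0.2552
solve Ax = b  →  x = [9.3167 7.2610 -31.2192]
‖b‖₂ = 5.0990 and ‖x‖₂ = 33.3791
Δx = A⁻¹·δb where δb = 1/484·5.0990·d; ‖Δx‖ = 0.0879
dividing the unrounded norms, ‖Δx‖/‖x‖ = 0.0026
tightness: 0.0026 against a bound of 0.2552 (unrounded ratio ≈ 0.0103)

0.0026
0.2552


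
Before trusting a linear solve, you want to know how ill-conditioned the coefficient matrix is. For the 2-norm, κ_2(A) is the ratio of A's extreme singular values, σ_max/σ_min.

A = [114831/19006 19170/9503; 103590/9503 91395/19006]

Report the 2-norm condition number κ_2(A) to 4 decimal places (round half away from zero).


25.8000

AᵀA = [194151249/1249924 20188440/312481; 20188440/312481 33989625/1249924]; tr = 674973/3698, det = 1476225/29584
char-poly roots: 729/4 and 2025/7396
so κ_2 = √((729/4) / (2025/7396)) = 25.8000


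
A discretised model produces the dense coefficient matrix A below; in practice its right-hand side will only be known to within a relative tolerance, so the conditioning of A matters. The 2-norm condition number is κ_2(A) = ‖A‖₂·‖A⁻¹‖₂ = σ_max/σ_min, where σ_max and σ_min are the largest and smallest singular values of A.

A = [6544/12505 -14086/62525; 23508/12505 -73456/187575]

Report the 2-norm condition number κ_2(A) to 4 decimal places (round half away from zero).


18.3000

form AᵀA = [23818000/6255001 -5342240/6255001; -5342240/6255001 11490436/56295009] with trace 134356/33489 and determinant 1600/33489
char-poly roots: 4 and 400/33489
so κ_2 = √(4 / (400/33489)) = 18.3000


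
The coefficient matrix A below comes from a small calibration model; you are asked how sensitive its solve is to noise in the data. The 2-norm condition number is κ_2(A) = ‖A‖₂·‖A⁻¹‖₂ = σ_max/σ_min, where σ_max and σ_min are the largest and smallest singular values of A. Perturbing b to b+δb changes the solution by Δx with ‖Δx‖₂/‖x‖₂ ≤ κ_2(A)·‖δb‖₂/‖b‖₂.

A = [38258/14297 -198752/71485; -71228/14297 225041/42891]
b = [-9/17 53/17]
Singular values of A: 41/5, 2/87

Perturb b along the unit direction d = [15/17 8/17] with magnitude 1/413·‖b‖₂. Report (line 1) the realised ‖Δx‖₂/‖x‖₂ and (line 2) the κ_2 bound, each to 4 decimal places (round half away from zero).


0.0077
0.8637

from the listed singular values, σ₁ = 41/5, σ_n = 2/87
κ_2(A) = (41/5) / (2/87) = 356.7000
κ_2(A)·‖δb‖/‖b‖ = 0.8637
solve Ax = b  →  x = [31.2477 30.2649]
2-norm of b is 3.1623; of x, 43.5015
re-solving with b+δb shifts x by Δx of norm 0.3331
relative error = 0.0077
tightness: 0.0077 against a bound of 0.8637 (unrounded ratio ≈ 0.0089)


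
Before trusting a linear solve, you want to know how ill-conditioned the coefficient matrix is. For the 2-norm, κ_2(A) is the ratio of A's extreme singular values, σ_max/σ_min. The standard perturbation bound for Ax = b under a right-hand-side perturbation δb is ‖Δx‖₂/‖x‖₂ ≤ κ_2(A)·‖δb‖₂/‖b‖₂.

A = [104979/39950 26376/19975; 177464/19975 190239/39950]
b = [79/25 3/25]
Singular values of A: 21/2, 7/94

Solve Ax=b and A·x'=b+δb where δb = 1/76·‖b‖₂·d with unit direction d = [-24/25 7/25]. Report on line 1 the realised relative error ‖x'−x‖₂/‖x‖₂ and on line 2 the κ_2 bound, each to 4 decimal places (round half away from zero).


0.0139
1.8553

largest singular value 21/2, smallest 7/94
condition number: (21/2) ÷ (7/94) = 141.0000
perturbation bound = 141.0000·1/76 = 1.8553
solve Ax = b  →  x = [19.0420 -35.5014]
2-norm of b is 3.1623; of x, 40.2858
re-solving with b+δb shifts x by Δx of norm 0.5587
dividing the unrounded norms, ‖Δx‖/‖x‖ = 0.0139
realised/bound (from unrounded values) ≈ 0.0075


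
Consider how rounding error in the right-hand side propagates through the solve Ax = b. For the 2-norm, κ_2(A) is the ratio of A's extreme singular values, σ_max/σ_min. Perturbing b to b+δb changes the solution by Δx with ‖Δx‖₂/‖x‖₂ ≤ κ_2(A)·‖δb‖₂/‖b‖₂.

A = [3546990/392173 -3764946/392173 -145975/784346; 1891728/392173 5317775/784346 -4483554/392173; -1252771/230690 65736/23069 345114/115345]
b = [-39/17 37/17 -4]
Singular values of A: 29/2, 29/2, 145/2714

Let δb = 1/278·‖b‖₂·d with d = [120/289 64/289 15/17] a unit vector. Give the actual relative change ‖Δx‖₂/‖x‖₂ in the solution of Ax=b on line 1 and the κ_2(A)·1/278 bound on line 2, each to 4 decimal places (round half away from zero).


0.0046
0.9763

from the listed singular values, σ₁ = 29/2, σ_n = 145/2714
condition number: (29/2) ÷ (145/2714) = 271.4000
bound on ‖Δx‖/‖x‖: κ·ε = 271.4000·1/278 = 0.9763
solve Ax = b  →  x = [-44.8662 -41.1857 -43.5450]
2-norm of b is 5.0990; of x, 74.8693
with δb = [0.0076 0.0041 0.0162], A·Δx = δb → ‖Δx‖ = 0.3433
dividing the unrounded norms, ‖Δx‖/‖x‖ = 0.0046
so the bound overstates the realised error by a factor of ≈ 212.9046 (computed from the unrounded values)


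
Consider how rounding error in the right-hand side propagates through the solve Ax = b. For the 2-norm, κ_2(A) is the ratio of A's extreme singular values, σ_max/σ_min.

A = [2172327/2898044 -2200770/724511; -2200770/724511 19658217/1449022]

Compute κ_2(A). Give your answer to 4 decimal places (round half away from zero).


AᵀA = [48907330209/4996227856 -27158602185/624528482; -27158602185/624528482 241415258769/1249056964]; tr = 603550485/2972176, det = 10556001/11888704
char-poly roots: 3249/16 and 3249/743044
so κ_2 = √((3249/16) / (3249/743044)) = 215.5000

215.5000


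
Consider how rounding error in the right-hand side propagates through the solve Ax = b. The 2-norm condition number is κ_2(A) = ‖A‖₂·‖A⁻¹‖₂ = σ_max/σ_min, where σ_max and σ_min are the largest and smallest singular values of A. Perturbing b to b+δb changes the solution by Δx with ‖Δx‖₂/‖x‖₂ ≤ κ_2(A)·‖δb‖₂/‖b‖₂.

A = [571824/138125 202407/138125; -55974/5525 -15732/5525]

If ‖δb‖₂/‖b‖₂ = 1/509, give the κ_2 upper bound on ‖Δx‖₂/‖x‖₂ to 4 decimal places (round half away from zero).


AᵀA = [13521675204/112890625 3941452872/112890625; 3941452872/112890625 1157712921/112890625]; tr = 23487021/180625, det = 42224004/4515625
char-poly roots: 3249/25 and 12996/180625
κ = σ_max/σ_min = (57/5)/(114/425) = 42.5000
worst-case relative error ≤ 42.5000 × 1/509 = 0.0835

0.0835


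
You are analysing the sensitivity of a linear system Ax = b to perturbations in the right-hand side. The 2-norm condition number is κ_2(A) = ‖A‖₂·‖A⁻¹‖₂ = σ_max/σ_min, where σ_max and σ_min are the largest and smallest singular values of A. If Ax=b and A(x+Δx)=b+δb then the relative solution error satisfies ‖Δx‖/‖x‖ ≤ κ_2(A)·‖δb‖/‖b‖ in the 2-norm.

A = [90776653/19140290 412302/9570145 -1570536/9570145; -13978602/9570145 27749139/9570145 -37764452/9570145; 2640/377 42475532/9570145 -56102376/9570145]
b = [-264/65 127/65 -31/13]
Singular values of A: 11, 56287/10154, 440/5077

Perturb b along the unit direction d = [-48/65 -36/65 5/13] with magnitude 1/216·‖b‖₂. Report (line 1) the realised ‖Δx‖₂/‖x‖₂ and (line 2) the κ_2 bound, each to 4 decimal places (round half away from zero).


0.0236
0.5876

from the listed singular values, σ₁ = 11, σ_n = 440/5077
κ = σ_max/σ_min = 11/(440/5077) = 126.9250
bound on ‖Δx‖/‖x‖: κ·ε = 126.9250·1/216 = 0.5876
solve Ax = b  →  x = [-0.7106 9.4110 6.6831]
‖b‖₂ = 5.0990 and ‖x‖₂ = 11.5644
δb = ε·‖b‖·d = [-0.0174 -0.0131 0.0091]; solving A·Δx = δb gives ‖Δx‖ = 0.2724
relative error = 0.0236
realised/bound (from unrounded values) ≈ 0.0401


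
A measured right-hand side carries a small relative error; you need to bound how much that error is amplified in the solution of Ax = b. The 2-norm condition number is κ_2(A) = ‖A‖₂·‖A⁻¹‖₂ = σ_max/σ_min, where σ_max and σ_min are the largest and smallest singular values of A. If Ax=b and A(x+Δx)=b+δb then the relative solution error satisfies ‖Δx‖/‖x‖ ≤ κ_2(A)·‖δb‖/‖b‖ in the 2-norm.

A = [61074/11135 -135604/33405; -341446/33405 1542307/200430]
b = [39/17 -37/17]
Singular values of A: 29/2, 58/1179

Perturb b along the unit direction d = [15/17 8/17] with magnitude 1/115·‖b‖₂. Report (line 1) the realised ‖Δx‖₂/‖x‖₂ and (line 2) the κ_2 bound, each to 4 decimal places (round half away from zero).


from the listed singular values, σ₁ = 29/2, σ_n = 58/1179
κ = σ_max/σ_min = (29/2)/(58/1179) = 294.7500
κ_2(A)·‖δb‖/‖b‖ = 2.5630
solve Ax = b  →  x = [12.3621 16.1379]
2-norm of b is 3.1623; of x, 20.3286
δb = ε·‖b‖·d = [0.0243 0.0129]; solving A·Δx = δb gives ‖Δx‖ = 0.5590
dividing the unrounded norms, ‖Δx‖/‖x‖ = 0.0275
so the bound overstates the realised error by a factor of ≈ 93.2130 (computed from the unrounded values)

0.0275
2.5630


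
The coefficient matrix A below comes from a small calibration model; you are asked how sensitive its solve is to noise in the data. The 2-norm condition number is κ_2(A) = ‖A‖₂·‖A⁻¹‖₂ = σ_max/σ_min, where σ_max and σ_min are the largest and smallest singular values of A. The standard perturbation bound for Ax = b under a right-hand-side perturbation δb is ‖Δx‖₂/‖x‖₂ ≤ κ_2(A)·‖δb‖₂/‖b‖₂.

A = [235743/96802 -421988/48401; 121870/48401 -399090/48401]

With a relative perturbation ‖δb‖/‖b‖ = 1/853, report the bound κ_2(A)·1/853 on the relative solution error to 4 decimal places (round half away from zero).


AᵀA = [136722889/11142244 -116976762/2785561; -116976762/2785561 401125684/2785561]; tr = 1741225625/11142244, det = 9765625/2785561
char-poly roots: 625/4 and 62500/2785561
κ = σ_max/σ_min = (25/2)/(250/1669) = 83.4500
worst-case relative error ≤ 83.4500 × 1/853 = 0.0978

0.0978


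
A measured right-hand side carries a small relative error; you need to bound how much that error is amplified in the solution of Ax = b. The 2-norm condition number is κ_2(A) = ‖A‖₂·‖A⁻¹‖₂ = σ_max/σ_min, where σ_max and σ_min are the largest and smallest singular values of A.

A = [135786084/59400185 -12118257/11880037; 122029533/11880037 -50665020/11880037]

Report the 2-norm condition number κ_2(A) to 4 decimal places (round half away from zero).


178.3120

AᵀA = [232431905837601/2098977976225 -19368610537248/419795595245; -19368610537248/419795595245 1614394053729/83959119049]; tr = 1614152409354/12419988025, det = 263900025/496799521
char-poly roots: 3249/25 and 2030625/496799521
κ = σ_max/σ_min = (57/5)/(1425/22289) = 178.3120


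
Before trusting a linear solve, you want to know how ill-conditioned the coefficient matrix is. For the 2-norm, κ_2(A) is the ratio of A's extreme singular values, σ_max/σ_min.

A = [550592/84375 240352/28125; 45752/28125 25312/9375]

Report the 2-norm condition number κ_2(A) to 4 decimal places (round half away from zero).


33.7500

form AᵀA = [515185216/11390625 228413696/3796875; 228413696/3796875 101656576/1265625] with trace 57203776/455625 and determinant 157351936/11390625
eigenvalues of AᵀA: λ = (tr ± √(tr²−4·det))/2 = 3136/25, 50176/455625
κ = σ_max/σ_min = (56/5)/(224/675) = 33.7500


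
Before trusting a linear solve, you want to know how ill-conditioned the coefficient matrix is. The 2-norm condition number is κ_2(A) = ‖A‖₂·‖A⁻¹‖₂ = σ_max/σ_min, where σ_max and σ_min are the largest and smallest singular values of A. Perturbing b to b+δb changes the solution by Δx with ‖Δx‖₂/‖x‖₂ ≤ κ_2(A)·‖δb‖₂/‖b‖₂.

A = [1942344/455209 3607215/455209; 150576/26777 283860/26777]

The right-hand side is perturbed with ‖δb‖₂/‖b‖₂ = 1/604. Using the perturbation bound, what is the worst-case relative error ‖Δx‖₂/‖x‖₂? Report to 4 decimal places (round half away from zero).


AᵀA = [10325235297600/207215233681 19359035883000/207215233681; 19359035883000/207215233681 36298608440625/207215233681]; tr = 161328179025/717007729, det = 324000000/717007729
char-poly roots: 225 and 1440000/717007729
κ = σ_max/σ_min = 15/(1200/26777) = 334.7125
worst-case relative error ≤ 334.7125 × 1/604 = 0.5542

0.5542


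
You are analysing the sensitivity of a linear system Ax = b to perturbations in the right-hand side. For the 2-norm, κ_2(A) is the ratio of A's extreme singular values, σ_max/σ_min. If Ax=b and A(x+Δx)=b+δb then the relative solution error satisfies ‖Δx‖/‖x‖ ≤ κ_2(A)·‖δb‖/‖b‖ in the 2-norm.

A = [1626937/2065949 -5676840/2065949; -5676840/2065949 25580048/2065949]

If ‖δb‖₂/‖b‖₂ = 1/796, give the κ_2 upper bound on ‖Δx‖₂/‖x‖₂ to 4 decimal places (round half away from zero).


form AᵀA = [20745649249/2539051321 -91879655400/2539051321; -91879655400/2539051321 408426750784/2539051321] with trace 255307793/1510441 and determinant 7311616/1510441
solving λ² − 255307793/1510441·λ + 7311616/1510441 = 0 gives λ = 169, 43264/1510441
κ_2(A) = √(λ_max/λ_min) = √(169 / (43264/1510441)) = 76.8125
perturbation bound = 76.8125·1/796 = 0.0965

0.0965


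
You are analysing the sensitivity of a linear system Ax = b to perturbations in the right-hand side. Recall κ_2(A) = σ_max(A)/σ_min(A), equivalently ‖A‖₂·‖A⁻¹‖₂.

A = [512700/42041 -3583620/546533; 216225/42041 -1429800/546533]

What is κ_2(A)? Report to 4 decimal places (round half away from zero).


AᵀA = [309614540625/1767445681 -165113883000/1767445681; -165113883000/1767445681 88086747600/1767445681]; tr = 1376129025/6115729, det = 20250000/6115729
λ_max, λ_min = (1376129025/6115729 ± √1893235719398450625/37402141201441)/2 = 225, 90000/6115729
κ_2(A) = √(λ_max/λ_min) = √(225 / (90000/6115729)) = 123.6500

123.6500


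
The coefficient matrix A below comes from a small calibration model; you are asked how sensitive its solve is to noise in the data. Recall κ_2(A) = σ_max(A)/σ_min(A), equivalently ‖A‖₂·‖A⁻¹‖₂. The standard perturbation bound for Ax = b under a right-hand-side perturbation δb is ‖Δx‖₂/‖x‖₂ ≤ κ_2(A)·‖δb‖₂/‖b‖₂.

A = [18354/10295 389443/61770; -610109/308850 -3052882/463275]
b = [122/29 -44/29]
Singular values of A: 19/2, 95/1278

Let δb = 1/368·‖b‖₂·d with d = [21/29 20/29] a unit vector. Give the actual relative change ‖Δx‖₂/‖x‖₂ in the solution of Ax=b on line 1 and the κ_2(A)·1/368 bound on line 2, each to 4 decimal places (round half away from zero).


from the listed singular values, σ₁ = 19/2, σ_n = 95/1278
κ_2(A) = (19/2) / (95/1278) = 127.8000
bound on ‖Δx‖/‖x‖: κ·ε = 127.8000·1/368 = 0.3473
solve Ax = b  →  x = [-25.7112 7.9377]
2-norm of b is 4.4721; of x, 26.9086
Δx = A⁻¹·δb where δb = 1/368·4.4721·d; ‖Δx‖ = 0.1635
dividing the unrounded norms, ‖Δx‖/‖x‖ = 0.0061
tightness: 0.0061 against a bound of 0.3473 (unrounded ratio ≈ 0.0175)

0.0061
0.3473


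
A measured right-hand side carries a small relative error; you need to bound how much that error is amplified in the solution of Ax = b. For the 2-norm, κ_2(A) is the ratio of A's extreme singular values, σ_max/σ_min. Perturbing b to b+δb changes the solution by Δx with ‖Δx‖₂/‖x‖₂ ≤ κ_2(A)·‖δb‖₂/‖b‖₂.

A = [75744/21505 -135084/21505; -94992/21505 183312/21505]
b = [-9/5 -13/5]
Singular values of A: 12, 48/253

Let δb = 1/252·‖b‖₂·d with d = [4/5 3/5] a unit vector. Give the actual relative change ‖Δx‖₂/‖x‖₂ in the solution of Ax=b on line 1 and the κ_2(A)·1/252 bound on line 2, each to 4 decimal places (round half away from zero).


σ_max = 12, σ_min = 48/253
condition number: 12 ÷ (48/253) = 63.2500
κ_2(A)·‖δb‖/‖b‖ = 0.2510
solve Ax = b  →  x = [-13.9130 -7.5147]
‖b‖₂ = 3.1623 and ‖x‖₂ = 15.8127
re-solving with b+δb shifts x by Δx of norm 0.0661
realised ‖Δx‖/‖x‖ = 0.0042
so the bound overstates the realised error by a factor of ≈ 60.0051 (computed from the unrounded values)

0.0042
0.2510


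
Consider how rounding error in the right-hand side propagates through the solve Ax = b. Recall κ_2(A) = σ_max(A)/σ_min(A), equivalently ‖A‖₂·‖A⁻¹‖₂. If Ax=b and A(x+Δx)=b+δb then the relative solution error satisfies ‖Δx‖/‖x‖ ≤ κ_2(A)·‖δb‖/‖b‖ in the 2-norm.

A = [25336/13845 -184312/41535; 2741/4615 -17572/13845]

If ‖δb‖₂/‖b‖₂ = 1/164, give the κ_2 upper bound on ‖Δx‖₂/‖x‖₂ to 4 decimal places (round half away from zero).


0.4870

M = AᵀA = [28381225/7667361 -204128500/23002083; -204128500/23002083 1469995600/69006249]. tr(M)=10209625/408321, det(M)=40000/408321
solving λ² − 10209625/408321·λ + 40000/408321 = 0 gives λ = 25, 1600/408321
κ_2(A) = √(λ_max/λ_min) = √(25 / (1600/408321)) = 79.8750
bound on ‖Δx‖/‖x‖: κ·ε = 79.8750·1/164 = 0.4870


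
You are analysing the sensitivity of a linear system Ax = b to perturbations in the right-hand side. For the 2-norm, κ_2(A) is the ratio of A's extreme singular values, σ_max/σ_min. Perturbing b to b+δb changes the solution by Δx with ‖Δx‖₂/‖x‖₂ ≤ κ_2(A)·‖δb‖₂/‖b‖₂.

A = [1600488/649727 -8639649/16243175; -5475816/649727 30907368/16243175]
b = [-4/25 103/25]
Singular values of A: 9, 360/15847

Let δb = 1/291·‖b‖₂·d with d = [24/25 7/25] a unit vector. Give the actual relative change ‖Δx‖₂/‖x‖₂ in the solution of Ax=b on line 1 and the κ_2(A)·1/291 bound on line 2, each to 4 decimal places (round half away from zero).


0.0142
1.3614

from the listed singular values, σ₁ = 9, σ_n = 360/15847
κ = σ_max/σ_min = 9/(360/15847) = 396.1750
perturbation bound = 396.1750·1/291 = 1.3614
solve Ax = b  →  x = [9.2292 43.0434]
2-norm of b is 4.1231; of x, 44.0217
Δx = A⁻¹·δb where δb = 1/291·4.1231·d; ‖Δx‖ = 0.6237
realised ‖Δx‖/‖x‖ = 0.0142
so the bound overstates the realised error by a factor of ≈ 96.0914 (computed from the unrounded values)


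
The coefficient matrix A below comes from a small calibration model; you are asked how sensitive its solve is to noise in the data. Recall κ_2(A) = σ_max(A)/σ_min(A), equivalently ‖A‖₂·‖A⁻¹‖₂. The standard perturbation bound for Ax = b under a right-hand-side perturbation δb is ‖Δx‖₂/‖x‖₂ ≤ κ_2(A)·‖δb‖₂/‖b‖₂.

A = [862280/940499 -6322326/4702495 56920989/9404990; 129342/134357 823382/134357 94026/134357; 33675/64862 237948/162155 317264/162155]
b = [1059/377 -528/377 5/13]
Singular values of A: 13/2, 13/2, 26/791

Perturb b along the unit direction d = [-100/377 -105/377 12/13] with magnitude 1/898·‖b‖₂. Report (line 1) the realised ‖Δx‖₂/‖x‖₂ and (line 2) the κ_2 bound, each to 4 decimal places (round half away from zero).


from the listed singular values, σ₁ = 13/2, σ_n = 26/791
κ = σ_max/σ_min = (13/2)/(26/791) = 197.7500
bound on ‖Δx‖/‖x‖: κ·ε = 197.7500·1/898 = 0.2202
solve Ax = b  →  x = [0.0338 -0.2792 0.3970]
‖b‖₂ = 3.1623 and ‖x‖₂ = 0.4865
δb = ε·‖b‖·d = [-0.0009 -0.0010 0.0033]; solving A·Δx = δb gives ‖Δx‖ = 0.1071
realised ‖Δx‖/‖x‖ = 0.2202
realised/bound = 1 exactly: the bound is attained for this b and d

0.2202
0.2202


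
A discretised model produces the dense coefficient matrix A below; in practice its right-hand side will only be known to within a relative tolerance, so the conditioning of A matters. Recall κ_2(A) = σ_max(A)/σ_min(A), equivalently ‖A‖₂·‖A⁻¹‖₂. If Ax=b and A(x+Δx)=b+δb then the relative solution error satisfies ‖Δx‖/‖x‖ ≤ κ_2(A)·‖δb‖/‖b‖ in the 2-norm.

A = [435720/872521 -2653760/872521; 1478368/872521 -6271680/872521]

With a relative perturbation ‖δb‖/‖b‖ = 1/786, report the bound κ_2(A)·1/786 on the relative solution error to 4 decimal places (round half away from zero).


0.0521

AᵀA = [14055762496/4504691689 -61705013760/4504691689; -61705013760/4504691689 274416640000/4504691689]; tr = 171607616/2679769, det = 6553600/2679769
eigenvalues of AᵀA: λ = (tr ± √(tr²−4·det))/2 = 64, 102400/2679769
κ = σ_max/σ_min = 8/(320/1637) = 40.9250
perturbation bound = 40.9250·1/786 = 0.0521


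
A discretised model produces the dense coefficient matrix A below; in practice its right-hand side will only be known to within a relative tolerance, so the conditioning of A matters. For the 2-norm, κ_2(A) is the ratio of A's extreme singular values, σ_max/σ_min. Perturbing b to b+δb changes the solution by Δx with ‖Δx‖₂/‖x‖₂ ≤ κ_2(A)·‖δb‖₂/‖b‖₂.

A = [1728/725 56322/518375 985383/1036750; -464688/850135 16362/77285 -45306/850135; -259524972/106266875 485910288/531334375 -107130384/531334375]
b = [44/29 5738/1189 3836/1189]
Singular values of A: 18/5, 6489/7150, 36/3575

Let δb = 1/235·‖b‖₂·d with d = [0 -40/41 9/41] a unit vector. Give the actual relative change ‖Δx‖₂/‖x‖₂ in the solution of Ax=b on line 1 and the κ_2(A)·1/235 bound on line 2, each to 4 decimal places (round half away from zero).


0.0064
1.5213

from the listed singular values, σ₁ = 18/5, σ_n = 36/3575
κ_2(A) = (18/5) / (36/3575) = 357.5000
perturbation bound = 357.5000·1/235 = 1.5213
solve Ax = b  →  x = [110.6889 232.4193 -302.5466]
‖b‖ = 6.0000, ‖x‖ = 397.2471
with δb = [0.0000 -0.0249 0.0056], A·Δx = δb → ‖Δx‖ = 2.5355
relative error = 0.0064
realised/bound (from unrounded values) ≈ 0.0042


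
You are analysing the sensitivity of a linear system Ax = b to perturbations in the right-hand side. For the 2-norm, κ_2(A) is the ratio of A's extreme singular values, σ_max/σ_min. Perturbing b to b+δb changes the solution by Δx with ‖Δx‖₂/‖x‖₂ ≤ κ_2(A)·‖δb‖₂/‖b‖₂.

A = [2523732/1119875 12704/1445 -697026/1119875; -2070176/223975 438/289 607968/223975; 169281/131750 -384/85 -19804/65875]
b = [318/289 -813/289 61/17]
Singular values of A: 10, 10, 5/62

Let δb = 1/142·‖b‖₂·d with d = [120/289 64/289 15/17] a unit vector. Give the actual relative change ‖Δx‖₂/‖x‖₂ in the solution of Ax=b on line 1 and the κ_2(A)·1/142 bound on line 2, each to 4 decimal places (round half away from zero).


0.0110
0.8732

from the listed singular values, σ₁ = 10, σ_n = 5/62
κ = σ_max/σ_min = 10/(5/62) = 124.0000
perturbation bound = 124.0000·1/142 = 0.8732
solve Ax = b  →  x = [10.7462 -0.1080 35.6157]
‖b‖ = 4.6904, ‖x‖ = 37.2017
δb = ε·‖b‖·d = [0.0137 0.0073 0.0291]; solving A·Δx = δb gives ‖Δx‖ = 0.4096
relative error = 0.0110
so the bound overstates the realised error by a factor of ≈ 79.3144 (computed from the unrounded values)


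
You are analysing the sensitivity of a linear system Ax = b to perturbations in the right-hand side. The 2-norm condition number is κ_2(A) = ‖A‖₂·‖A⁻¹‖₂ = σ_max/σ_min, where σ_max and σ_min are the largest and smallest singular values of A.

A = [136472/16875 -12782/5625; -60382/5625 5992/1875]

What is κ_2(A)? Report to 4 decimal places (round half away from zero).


135.0000

M = AᵀA = [2057539204/11390625 -200026624/3796875; -200026624/3796875 19460644/1265625]. tr(M)=3572296/18225, det(M)=38416/18225
char-poly roots: 196 and 196/18225
κ_2(A) = √(λ_max/λ_min) = √(196 / (196/18225)) = 135.0000


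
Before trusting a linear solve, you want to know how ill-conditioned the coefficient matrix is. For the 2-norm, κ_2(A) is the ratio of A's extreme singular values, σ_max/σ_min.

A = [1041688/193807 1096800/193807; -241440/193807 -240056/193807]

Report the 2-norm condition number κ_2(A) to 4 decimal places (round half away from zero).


163.0000

M = AᵀA = [680194624/22344529 714147840/22344529; 714147840/22344529 749909056/22344529]. tr(M)=1700480/26569, det(M)=4096/26569
λ_max, λ_min = (1700480/26569 ± √2891196923904/705911761)/2 = 64, 64/26569
σ_max=√64=8, σ_min=√(64/26569)=(8/163) → κ = 163.0000


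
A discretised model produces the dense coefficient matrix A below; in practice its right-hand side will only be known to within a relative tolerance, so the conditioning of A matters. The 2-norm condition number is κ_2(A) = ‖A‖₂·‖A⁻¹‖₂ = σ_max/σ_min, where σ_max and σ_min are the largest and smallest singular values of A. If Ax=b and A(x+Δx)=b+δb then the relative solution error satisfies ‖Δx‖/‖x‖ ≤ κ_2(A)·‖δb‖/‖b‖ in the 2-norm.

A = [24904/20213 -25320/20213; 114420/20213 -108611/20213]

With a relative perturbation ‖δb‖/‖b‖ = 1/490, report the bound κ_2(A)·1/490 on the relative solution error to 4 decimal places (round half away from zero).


0.2776

AᵀA = [8157136/243049 -7767900/243049; -7767900/243049 7398841/243049]; tr = 18497/289, det = 64/289
char-poly roots: 64 and 1/289
σ_max=√64=8, σ_min=√(1/289)=(1/17) → κ = 136.0000
κ_2(A)·‖δb‖/‖b‖ = 0.2776


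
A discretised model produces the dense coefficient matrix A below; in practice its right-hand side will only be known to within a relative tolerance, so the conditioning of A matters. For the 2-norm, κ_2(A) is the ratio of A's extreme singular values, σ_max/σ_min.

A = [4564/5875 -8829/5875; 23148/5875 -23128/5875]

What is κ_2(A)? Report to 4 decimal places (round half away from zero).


M = AᵀA = [890656/55225 -184212/11045; -184212/11045 980569/55225]. tr(M)=74849/2209, det(M)=11316496/1380625
solving λ² − 74849/2209·λ + 11316496/1380625 = 0 gives λ = 841/25, 13456/55225
so κ_2 = √((841/25) / (13456/55225)) = 11.7500

11.7500


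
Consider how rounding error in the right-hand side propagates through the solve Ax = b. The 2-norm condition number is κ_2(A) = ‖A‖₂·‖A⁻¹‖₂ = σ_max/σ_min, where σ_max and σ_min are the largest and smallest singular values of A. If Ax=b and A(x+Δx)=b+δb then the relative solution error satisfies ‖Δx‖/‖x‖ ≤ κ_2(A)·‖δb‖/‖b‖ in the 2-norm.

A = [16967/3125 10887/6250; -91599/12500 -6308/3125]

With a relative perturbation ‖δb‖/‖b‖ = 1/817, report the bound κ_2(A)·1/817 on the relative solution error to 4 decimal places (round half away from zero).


0.0612

form AᵀA = [519857689/6250000 18944919/781250; 18944919/781250 11107609/1562500] with trace 902861/10000 and determinant 130321/40000
λ_max, λ_min = (902861/10000 ± √813854775321/100000000)/2 = 361/4, 361/10000
κ = σ_max/σ_min = (19/2)/(19/100) = 50.0000
κ_2(A)·‖δb‖/‖b‖ = 0.0612


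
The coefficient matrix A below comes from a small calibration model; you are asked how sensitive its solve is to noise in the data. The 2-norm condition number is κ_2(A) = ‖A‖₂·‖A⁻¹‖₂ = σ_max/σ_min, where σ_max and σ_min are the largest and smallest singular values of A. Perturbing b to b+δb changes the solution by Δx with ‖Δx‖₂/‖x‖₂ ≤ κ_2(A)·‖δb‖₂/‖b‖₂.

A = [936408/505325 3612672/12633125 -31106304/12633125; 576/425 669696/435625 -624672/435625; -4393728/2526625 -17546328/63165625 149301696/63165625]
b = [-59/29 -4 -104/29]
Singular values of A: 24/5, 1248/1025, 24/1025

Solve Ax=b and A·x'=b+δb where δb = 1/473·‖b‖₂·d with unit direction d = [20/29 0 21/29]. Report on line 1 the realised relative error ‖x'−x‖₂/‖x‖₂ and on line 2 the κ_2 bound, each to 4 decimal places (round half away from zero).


from the listed singular values, σ₁ = 24/5, σ_n = 24/1025
condition number: (24/5) ÷ (24/1025) = 205.0000
perturbation bound = 205.0000·1/473 = 0.4334
solve Ax = b  →  x = [-136.7917 25.4995 -99.1599]
‖b‖₂ = 5.7446 and ‖x‖₂ = 170.8650
re-solving with b+δb shifts x by Δx of norm 0.5187
relative error = 0.0030
so the bound overstates the realised error by a factor of ≈ 142.7702 (computed from the unrounded values)

0.0030
0.4334


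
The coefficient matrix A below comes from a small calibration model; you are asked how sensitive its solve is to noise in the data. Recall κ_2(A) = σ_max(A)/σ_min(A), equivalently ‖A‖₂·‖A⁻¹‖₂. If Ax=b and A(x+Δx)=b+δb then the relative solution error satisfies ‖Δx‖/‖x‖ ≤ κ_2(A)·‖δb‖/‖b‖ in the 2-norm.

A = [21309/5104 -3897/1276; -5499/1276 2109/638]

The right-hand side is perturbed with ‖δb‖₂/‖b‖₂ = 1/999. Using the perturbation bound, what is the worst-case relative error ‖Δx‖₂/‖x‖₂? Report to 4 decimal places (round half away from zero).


AᵀA = [1115217/30976 -209061/7744; -209061/7744 39213/1936]; tr = 1742625/30976, det = 50625/123904
char-poly roots: 225/4 and 225/30976
σ_max=√(225/4)=(15/2), σ_min=√(225/30976)=(15/176) → κ = 88.0000
perturbation bound = 88.0000·1/999 = 0.0881

0.0881


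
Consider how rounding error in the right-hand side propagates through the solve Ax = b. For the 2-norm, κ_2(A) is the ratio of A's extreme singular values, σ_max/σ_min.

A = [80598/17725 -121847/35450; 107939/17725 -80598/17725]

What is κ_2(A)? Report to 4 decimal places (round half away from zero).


354.5000

M = AᵀA = [725874613/12567025 -544399191/12567025; -544399191/12567025 1633233673/50268100]. tr(M)=181469285/2010724, det(M)=130321/2010724
solving λ² − 181469285/2010724·λ + 130321/2010724 = 0 gives λ = 361/4, 361/502681
σ_max=√(361/4)=(19/2), σ_min=√(361/502681)=(19/709) → κ = 354.5000


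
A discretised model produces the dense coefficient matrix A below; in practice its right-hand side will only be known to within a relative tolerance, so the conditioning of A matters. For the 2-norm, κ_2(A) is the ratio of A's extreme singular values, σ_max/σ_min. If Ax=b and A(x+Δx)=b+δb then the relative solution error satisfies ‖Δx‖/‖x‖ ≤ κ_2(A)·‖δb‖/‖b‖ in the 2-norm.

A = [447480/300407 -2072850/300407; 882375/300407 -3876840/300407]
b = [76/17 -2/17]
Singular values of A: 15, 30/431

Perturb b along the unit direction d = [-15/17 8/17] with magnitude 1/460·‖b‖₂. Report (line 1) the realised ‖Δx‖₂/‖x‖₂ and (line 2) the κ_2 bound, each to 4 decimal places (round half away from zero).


0.0024
0.4685

σ_max = 15, σ_min = 30/431
κ = σ_max/σ_min = 15/(30/431) = 215.5000
worst-case relative error ≤ 215.5000 × 1/460 = 0.4685
solve Ax = b  →  x = [-56.0358 -12.7447]
‖b‖ = 4.4721, ‖x‖ = 57.4668
with δb = [-0.0086 0.0046], A·Δx = δb → ‖Δx‖ = 0.1397
dividing the unrounded norms, ‖Δx‖/‖x‖ = 0.0024
tightness: 0.0024 against a bound of 0.4685 (unrounded ratio ≈ 0.0052)


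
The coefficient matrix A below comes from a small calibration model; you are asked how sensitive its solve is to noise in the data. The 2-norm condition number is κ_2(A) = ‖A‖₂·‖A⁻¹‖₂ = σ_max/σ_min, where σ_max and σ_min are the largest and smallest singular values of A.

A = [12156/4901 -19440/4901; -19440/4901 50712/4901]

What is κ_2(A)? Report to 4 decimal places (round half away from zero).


AᵀA = [3110544/142129 -7231680/142129; -7231680/142129 17453376/142129]; tr = 121680/841, det = 82944/841
λ_max, λ_min = (121680/841 ± √14526998784/707281)/2 = 144, 576/841
σ_max=√144=12, σ_min=√(576/841)=(24/29) → κ = 14.5000

14.5000


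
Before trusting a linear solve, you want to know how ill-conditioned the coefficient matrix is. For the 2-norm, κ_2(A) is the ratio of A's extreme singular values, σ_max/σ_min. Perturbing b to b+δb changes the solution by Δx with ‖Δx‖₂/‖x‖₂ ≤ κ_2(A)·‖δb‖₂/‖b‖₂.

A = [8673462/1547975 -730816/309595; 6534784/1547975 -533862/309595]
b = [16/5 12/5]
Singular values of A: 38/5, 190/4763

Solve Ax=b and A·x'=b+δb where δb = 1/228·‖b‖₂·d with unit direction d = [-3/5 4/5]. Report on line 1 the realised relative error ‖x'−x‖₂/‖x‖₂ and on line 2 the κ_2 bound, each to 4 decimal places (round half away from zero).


0.8356
0.8356

largest singular value 38/5, smallest 190/4763
condition number: (38/5) ÷ (190/4763) = 190.5200
κ_2(A)·‖δb‖/‖b‖ = 0.8356
solve Ax = b  →  x = [0.4858 -0.2024]
‖b‖ = 4.0000, ‖x‖ = 0.5263
δb = ε·‖b‖·d = [-0.0105 0.0140]; solving A·Δx = δb gives ‖Δx‖ = 0.4398
relative error = 0.8356
tightness: 0.8356 against a bound of 0.8356; the bound is attained (ratio 1)


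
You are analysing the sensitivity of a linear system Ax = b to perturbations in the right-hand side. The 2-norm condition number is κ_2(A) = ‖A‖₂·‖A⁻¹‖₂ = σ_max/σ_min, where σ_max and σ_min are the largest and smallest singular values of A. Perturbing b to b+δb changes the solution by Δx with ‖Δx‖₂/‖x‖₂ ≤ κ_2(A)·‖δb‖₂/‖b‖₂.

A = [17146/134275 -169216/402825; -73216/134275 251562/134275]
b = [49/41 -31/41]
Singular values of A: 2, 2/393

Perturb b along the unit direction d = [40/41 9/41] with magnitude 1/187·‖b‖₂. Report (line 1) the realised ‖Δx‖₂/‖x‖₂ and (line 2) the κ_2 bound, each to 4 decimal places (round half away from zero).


from the listed singular values, σ₁ = 2, σ_n = 2/393
κ_2(A) = 2 / (2/393) = 393.0000
worst-case relative error ≤ 393.0000 × 1/187 = 2.1016
solve Ax = b  →  x = [188.7800 54.5400]
‖b‖₂ = 1.4142 and ‖x‖₂ = 196.5006
δb = ε·‖b‖·d = [0.0074 0.0017]; solving A·Δx = δb gives ‖Δx‖ = 1.4861
realised ‖Δx‖/‖x‖ = 0.0076
realised/bound (from unrounded values) ≈ 0.0036

0.0076
2.1016


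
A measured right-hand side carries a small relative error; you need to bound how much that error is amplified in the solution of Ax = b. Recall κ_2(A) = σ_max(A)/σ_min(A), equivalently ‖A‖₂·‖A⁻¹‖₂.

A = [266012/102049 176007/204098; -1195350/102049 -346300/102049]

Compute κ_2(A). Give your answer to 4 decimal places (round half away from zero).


124.4500

form AᵀA = [892102324/6195121 260178282/6195121; 260178282/6195121 303791329/24780484] with trace 3872200625/24780484 and determinant 9765625/6195121
solving λ² − 3872200625/24780484·λ + 9765625/6195121 = 0 gives λ = 625/4, 62500/6195121
so κ_2 = √((625/4) / (62500/6195121)) = 124.4500


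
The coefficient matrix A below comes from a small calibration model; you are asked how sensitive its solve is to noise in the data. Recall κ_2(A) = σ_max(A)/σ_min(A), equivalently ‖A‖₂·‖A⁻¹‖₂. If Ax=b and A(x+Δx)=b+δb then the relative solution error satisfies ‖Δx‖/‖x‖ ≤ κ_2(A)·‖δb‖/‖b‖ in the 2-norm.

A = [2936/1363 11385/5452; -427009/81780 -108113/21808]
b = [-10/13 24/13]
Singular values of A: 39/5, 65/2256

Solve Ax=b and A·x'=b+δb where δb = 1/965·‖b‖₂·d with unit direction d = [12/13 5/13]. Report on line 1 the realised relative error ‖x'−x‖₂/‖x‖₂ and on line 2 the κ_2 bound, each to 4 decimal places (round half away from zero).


σ_max = 39/5, σ_min = 65/2256
κ = σ_max/σ_min = (39/5)/(65/2256) = 270.7200
perturbation bound = 270.7200·1/965 = 0.2805
solve Ax = b  →  x = [-0.1857 -0.1768]
‖b‖₂ = 2.0000 and ‖x‖₂ = 0.2564
with δb = [0.0019 0.0008], A·Δx = δb → ‖Δx‖ = 0.0719
realised ‖Δx‖/‖x‖ = 0.2805
realised/bound = 1 exactly: the bound is attained for this b and d

0.2805
0.2805
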